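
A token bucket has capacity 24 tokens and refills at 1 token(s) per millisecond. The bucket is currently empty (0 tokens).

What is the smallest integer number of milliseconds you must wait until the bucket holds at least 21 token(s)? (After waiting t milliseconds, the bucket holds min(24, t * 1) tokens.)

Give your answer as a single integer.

Answer: 21

Derivation:
Need t * 1 >= 21, so t >= 21/1.
Smallest integer t = ceil(21/1) = 21.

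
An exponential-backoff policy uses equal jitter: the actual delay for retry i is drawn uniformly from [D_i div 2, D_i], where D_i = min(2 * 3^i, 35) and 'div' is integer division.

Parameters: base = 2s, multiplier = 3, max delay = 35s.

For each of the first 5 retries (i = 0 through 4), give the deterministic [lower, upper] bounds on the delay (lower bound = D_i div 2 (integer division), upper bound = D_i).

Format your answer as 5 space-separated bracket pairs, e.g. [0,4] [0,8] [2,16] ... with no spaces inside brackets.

Computing bounds per retry:
  i=0: D_i=min(2*3^0,35)=2, bounds=[1,2]
  i=1: D_i=min(2*3^1,35)=6, bounds=[3,6]
  i=2: D_i=min(2*3^2,35)=18, bounds=[9,18]
  i=3: D_i=min(2*3^3,35)=35, bounds=[17,35]
  i=4: D_i=min(2*3^4,35)=35, bounds=[17,35]

Answer: [1,2] [3,6] [9,18] [17,35] [17,35]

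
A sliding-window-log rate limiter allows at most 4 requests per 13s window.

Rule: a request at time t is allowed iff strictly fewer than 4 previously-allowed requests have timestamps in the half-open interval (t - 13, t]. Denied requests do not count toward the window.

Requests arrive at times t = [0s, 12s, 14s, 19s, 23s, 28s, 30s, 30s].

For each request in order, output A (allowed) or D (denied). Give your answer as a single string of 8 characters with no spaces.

Answer: AAAAAAAD

Derivation:
Tracking allowed requests in the window:
  req#1 t=0s: ALLOW
  req#2 t=12s: ALLOW
  req#3 t=14s: ALLOW
  req#4 t=19s: ALLOW
  req#5 t=23s: ALLOW
  req#6 t=28s: ALLOW
  req#7 t=30s: ALLOW
  req#8 t=30s: DENY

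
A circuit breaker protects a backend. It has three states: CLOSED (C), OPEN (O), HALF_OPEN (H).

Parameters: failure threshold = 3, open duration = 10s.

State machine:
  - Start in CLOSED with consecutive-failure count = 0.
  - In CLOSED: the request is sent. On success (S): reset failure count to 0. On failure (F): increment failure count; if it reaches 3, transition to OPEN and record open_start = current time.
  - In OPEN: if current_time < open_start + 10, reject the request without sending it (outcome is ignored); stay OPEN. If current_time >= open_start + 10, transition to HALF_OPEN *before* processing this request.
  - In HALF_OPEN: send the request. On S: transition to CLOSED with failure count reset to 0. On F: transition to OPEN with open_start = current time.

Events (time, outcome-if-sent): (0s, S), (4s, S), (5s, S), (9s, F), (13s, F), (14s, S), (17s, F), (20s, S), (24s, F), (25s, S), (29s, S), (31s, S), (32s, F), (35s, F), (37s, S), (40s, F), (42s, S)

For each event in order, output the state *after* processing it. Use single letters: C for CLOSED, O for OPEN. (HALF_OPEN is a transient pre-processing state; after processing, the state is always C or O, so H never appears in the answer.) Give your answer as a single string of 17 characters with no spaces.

State after each event:
  event#1 t=0s outcome=S: state=CLOSED
  event#2 t=4s outcome=S: state=CLOSED
  event#3 t=5s outcome=S: state=CLOSED
  event#4 t=9s outcome=F: state=CLOSED
  event#5 t=13s outcome=F: state=CLOSED
  event#6 t=14s outcome=S: state=CLOSED
  event#7 t=17s outcome=F: state=CLOSED
  event#8 t=20s outcome=S: state=CLOSED
  event#9 t=24s outcome=F: state=CLOSED
  event#10 t=25s outcome=S: state=CLOSED
  event#11 t=29s outcome=S: state=CLOSED
  event#12 t=31s outcome=S: state=CLOSED
  event#13 t=32s outcome=F: state=CLOSED
  event#14 t=35s outcome=F: state=CLOSED
  event#15 t=37s outcome=S: state=CLOSED
  event#16 t=40s outcome=F: state=CLOSED
  event#17 t=42s outcome=S: state=CLOSED

Answer: CCCCCCCCCCCCCCCCC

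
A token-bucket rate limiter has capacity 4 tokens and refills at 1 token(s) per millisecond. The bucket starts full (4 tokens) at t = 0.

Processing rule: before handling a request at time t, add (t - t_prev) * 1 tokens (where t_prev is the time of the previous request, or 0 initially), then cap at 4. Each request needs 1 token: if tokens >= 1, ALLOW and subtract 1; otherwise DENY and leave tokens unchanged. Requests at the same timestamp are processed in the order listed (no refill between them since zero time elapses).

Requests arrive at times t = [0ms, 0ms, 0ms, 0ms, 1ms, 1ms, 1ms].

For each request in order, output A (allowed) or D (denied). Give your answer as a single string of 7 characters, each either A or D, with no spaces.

Answer: AAAAADD

Derivation:
Simulating step by step:
  req#1 t=0ms: ALLOW
  req#2 t=0ms: ALLOW
  req#3 t=0ms: ALLOW
  req#4 t=0ms: ALLOW
  req#5 t=1ms: ALLOW
  req#6 t=1ms: DENY
  req#7 t=1ms: DENY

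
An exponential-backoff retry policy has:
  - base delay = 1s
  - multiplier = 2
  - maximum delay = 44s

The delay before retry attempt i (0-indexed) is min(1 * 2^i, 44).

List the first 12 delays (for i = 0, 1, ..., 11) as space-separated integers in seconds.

Answer: 1 2 4 8 16 32 44 44 44 44 44 44

Derivation:
Computing each delay:
  i=0: min(1*2^0, 44) = 1
  i=1: min(1*2^1, 44) = 2
  i=2: min(1*2^2, 44) = 4
  i=3: min(1*2^3, 44) = 8
  i=4: min(1*2^4, 44) = 16
  i=5: min(1*2^5, 44) = 32
  i=6: min(1*2^6, 44) = 44
  i=7: min(1*2^7, 44) = 44
  i=8: min(1*2^8, 44) = 44
  i=9: min(1*2^9, 44) = 44
  i=10: min(1*2^10, 44) = 44
  i=11: min(1*2^11, 44) = 44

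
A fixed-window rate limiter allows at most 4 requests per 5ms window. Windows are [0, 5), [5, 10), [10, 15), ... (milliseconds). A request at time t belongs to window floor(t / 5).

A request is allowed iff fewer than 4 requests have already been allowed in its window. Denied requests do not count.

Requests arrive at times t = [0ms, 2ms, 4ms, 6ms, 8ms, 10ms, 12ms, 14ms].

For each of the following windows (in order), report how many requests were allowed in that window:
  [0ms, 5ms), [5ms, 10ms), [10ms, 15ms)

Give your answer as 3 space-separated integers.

Answer: 3 2 3

Derivation:
Processing requests:
  req#1 t=0ms (window 0): ALLOW
  req#2 t=2ms (window 0): ALLOW
  req#3 t=4ms (window 0): ALLOW
  req#4 t=6ms (window 1): ALLOW
  req#5 t=8ms (window 1): ALLOW
  req#6 t=10ms (window 2): ALLOW
  req#7 t=12ms (window 2): ALLOW
  req#8 t=14ms (window 2): ALLOW

Allowed counts by window: 3 2 3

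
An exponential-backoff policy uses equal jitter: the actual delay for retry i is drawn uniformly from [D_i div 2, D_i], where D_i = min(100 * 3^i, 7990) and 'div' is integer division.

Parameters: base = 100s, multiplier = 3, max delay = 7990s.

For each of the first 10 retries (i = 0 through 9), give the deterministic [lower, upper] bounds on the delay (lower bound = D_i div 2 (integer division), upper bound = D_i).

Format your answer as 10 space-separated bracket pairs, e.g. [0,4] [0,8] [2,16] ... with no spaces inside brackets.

Computing bounds per retry:
  i=0: D_i=min(100*3^0,7990)=100, bounds=[50,100]
  i=1: D_i=min(100*3^1,7990)=300, bounds=[150,300]
  i=2: D_i=min(100*3^2,7990)=900, bounds=[450,900]
  i=3: D_i=min(100*3^3,7990)=2700, bounds=[1350,2700]
  i=4: D_i=min(100*3^4,7990)=7990, bounds=[3995,7990]
  i=5: D_i=min(100*3^5,7990)=7990, bounds=[3995,7990]
  i=6: D_i=min(100*3^6,7990)=7990, bounds=[3995,7990]
  i=7: D_i=min(100*3^7,7990)=7990, bounds=[3995,7990]
  i=8: D_i=min(100*3^8,7990)=7990, bounds=[3995,7990]
  i=9: D_i=min(100*3^9,7990)=7990, bounds=[3995,7990]

Answer: [50,100] [150,300] [450,900] [1350,2700] [3995,7990] [3995,7990] [3995,7990] [3995,7990] [3995,7990] [3995,7990]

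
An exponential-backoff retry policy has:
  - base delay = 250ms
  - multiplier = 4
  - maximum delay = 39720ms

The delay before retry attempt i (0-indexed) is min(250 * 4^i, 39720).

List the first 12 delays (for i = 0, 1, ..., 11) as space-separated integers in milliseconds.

Computing each delay:
  i=0: min(250*4^0, 39720) = 250
  i=1: min(250*4^1, 39720) = 1000
  i=2: min(250*4^2, 39720) = 4000
  i=3: min(250*4^3, 39720) = 16000
  i=4: min(250*4^4, 39720) = 39720
  i=5: min(250*4^5, 39720) = 39720
  i=6: min(250*4^6, 39720) = 39720
  i=7: min(250*4^7, 39720) = 39720
  i=8: min(250*4^8, 39720) = 39720
  i=9: min(250*4^9, 39720) = 39720
  i=10: min(250*4^10, 39720) = 39720
  i=11: min(250*4^11, 39720) = 39720

Answer: 250 1000 4000 16000 39720 39720 39720 39720 39720 39720 39720 39720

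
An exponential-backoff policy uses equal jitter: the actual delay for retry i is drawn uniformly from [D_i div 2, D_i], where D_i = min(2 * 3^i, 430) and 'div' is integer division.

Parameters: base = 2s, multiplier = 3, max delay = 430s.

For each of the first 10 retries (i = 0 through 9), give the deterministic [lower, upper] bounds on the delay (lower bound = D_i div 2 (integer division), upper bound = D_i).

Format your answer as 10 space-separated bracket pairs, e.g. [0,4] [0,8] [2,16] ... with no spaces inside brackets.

Computing bounds per retry:
  i=0: D_i=min(2*3^0,430)=2, bounds=[1,2]
  i=1: D_i=min(2*3^1,430)=6, bounds=[3,6]
  i=2: D_i=min(2*3^2,430)=18, bounds=[9,18]
  i=3: D_i=min(2*3^3,430)=54, bounds=[27,54]
  i=4: D_i=min(2*3^4,430)=162, bounds=[81,162]
  i=5: D_i=min(2*3^5,430)=430, bounds=[215,430]
  i=6: D_i=min(2*3^6,430)=430, bounds=[215,430]
  i=7: D_i=min(2*3^7,430)=430, bounds=[215,430]
  i=8: D_i=min(2*3^8,430)=430, bounds=[215,430]
  i=9: D_i=min(2*3^9,430)=430, bounds=[215,430]

Answer: [1,2] [3,6] [9,18] [27,54] [81,162] [215,430] [215,430] [215,430] [215,430] [215,430]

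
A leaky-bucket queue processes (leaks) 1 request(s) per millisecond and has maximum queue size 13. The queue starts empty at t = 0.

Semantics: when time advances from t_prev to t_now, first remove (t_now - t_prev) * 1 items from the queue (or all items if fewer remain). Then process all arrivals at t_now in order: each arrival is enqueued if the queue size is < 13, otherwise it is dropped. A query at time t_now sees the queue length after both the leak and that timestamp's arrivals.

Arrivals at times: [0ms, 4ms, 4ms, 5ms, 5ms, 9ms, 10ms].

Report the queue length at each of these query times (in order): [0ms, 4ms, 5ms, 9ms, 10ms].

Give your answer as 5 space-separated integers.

Answer: 1 2 3 1 1

Derivation:
Queue lengths at query times:
  query t=0ms: backlog = 1
  query t=4ms: backlog = 2
  query t=5ms: backlog = 3
  query t=9ms: backlog = 1
  query t=10ms: backlog = 1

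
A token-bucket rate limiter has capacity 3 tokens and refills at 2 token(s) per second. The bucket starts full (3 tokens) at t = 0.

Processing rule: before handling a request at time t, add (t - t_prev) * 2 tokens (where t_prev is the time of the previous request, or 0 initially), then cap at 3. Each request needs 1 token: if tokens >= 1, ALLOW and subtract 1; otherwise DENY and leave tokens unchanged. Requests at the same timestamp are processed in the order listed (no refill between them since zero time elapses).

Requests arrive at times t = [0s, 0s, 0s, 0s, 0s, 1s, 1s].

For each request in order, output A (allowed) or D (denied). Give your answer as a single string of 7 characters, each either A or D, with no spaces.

Simulating step by step:
  req#1 t=0s: ALLOW
  req#2 t=0s: ALLOW
  req#3 t=0s: ALLOW
  req#4 t=0s: DENY
  req#5 t=0s: DENY
  req#6 t=1s: ALLOW
  req#7 t=1s: ALLOW

Answer: AAADDAA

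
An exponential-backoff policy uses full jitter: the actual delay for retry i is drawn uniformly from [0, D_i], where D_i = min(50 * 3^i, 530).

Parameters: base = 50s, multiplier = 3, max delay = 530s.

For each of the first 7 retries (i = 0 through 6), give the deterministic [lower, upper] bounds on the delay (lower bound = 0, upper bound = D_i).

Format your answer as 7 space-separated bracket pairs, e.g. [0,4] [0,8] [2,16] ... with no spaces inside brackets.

Answer: [0,50] [0,150] [0,450] [0,530] [0,530] [0,530] [0,530]

Derivation:
Computing bounds per retry:
  i=0: D_i=min(50*3^0,530)=50, bounds=[0,50]
  i=1: D_i=min(50*3^1,530)=150, bounds=[0,150]
  i=2: D_i=min(50*3^2,530)=450, bounds=[0,450]
  i=3: D_i=min(50*3^3,530)=530, bounds=[0,530]
  i=4: D_i=min(50*3^4,530)=530, bounds=[0,530]
  i=5: D_i=min(50*3^5,530)=530, bounds=[0,530]
  i=6: D_i=min(50*3^6,530)=530, bounds=[0,530]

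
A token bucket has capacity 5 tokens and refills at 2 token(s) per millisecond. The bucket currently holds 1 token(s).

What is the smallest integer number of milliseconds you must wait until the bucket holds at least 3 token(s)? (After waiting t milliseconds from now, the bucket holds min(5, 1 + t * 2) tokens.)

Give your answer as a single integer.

Need 1 + t * 2 >= 3, so t >= 2/2.
Smallest integer t = ceil(2/2) = 1.

Answer: 1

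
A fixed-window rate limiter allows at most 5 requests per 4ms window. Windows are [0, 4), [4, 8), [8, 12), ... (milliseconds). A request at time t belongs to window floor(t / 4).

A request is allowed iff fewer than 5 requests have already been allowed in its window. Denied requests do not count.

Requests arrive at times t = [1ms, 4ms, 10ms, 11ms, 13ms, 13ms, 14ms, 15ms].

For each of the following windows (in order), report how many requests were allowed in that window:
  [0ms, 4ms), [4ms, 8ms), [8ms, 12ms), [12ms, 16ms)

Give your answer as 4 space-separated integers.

Processing requests:
  req#1 t=1ms (window 0): ALLOW
  req#2 t=4ms (window 1): ALLOW
  req#3 t=10ms (window 2): ALLOW
  req#4 t=11ms (window 2): ALLOW
  req#5 t=13ms (window 3): ALLOW
  req#6 t=13ms (window 3): ALLOW
  req#7 t=14ms (window 3): ALLOW
  req#8 t=15ms (window 3): ALLOW

Allowed counts by window: 1 1 2 4

Answer: 1 1 2 4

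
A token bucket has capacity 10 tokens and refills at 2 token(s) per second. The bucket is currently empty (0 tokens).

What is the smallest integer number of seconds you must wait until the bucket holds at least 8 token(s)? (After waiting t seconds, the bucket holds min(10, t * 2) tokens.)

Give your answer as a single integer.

Answer: 4

Derivation:
Need t * 2 >= 8, so t >= 8/2.
Smallest integer t = ceil(8/2) = 4.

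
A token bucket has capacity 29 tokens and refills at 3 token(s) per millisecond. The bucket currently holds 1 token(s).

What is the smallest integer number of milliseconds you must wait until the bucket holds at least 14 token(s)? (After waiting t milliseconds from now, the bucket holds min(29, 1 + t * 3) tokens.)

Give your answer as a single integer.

Answer: 5

Derivation:
Need 1 + t * 3 >= 14, so t >= 13/3.
Smallest integer t = ceil(13/3) = 5.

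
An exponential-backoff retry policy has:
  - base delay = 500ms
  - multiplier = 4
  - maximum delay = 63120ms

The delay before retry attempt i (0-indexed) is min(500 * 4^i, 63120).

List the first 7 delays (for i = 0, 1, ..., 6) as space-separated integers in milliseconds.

Computing each delay:
  i=0: min(500*4^0, 63120) = 500
  i=1: min(500*4^1, 63120) = 2000
  i=2: min(500*4^2, 63120) = 8000
  i=3: min(500*4^3, 63120) = 32000
  i=4: min(500*4^4, 63120) = 63120
  i=5: min(500*4^5, 63120) = 63120
  i=6: min(500*4^6, 63120) = 63120

Answer: 500 2000 8000 32000 63120 63120 63120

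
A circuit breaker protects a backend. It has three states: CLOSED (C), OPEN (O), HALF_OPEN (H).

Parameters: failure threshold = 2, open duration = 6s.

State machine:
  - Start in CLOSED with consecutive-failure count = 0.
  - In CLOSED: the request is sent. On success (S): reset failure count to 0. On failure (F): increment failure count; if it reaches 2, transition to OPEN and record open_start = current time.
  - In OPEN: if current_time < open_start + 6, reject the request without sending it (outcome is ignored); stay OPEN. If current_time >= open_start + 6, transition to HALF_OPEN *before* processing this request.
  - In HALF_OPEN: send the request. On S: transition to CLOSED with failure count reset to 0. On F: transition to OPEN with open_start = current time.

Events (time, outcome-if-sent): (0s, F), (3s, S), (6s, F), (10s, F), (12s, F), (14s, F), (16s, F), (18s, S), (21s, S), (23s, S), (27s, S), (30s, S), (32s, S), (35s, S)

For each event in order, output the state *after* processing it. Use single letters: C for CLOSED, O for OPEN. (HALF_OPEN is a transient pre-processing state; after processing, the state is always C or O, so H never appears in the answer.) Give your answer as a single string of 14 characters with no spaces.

State after each event:
  event#1 t=0s outcome=F: state=CLOSED
  event#2 t=3s outcome=S: state=CLOSED
  event#3 t=6s outcome=F: state=CLOSED
  event#4 t=10s outcome=F: state=OPEN
  event#5 t=12s outcome=F: state=OPEN
  event#6 t=14s outcome=F: state=OPEN
  event#7 t=16s outcome=F: state=OPEN
  event#8 t=18s outcome=S: state=OPEN
  event#9 t=21s outcome=S: state=OPEN
  event#10 t=23s outcome=S: state=CLOSED
  event#11 t=27s outcome=S: state=CLOSED
  event#12 t=30s outcome=S: state=CLOSED
  event#13 t=32s outcome=S: state=CLOSED
  event#14 t=35s outcome=S: state=CLOSED

Answer: CCCOOOOOOCCCCC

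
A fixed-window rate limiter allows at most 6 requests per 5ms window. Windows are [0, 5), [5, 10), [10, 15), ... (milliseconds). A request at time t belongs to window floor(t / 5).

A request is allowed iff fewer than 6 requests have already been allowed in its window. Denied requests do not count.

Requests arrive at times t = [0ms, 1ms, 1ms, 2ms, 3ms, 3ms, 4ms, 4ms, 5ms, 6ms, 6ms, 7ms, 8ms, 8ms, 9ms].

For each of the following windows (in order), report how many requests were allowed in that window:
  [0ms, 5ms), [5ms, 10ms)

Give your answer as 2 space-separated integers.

Processing requests:
  req#1 t=0ms (window 0): ALLOW
  req#2 t=1ms (window 0): ALLOW
  req#3 t=1ms (window 0): ALLOW
  req#4 t=2ms (window 0): ALLOW
  req#5 t=3ms (window 0): ALLOW
  req#6 t=3ms (window 0): ALLOW
  req#7 t=4ms (window 0): DENY
  req#8 t=4ms (window 0): DENY
  req#9 t=5ms (window 1): ALLOW
  req#10 t=6ms (window 1): ALLOW
  req#11 t=6ms (window 1): ALLOW
  req#12 t=7ms (window 1): ALLOW
  req#13 t=8ms (window 1): ALLOW
  req#14 t=8ms (window 1): ALLOW
  req#15 t=9ms (window 1): DENY

Allowed counts by window: 6 6

Answer: 6 6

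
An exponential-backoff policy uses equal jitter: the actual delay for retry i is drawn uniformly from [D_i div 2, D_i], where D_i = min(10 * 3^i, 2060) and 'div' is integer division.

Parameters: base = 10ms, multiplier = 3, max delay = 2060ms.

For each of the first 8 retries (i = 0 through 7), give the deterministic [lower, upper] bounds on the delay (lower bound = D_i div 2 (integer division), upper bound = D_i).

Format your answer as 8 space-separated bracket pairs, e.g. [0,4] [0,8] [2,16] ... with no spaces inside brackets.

Answer: [5,10] [15,30] [45,90] [135,270] [405,810] [1030,2060] [1030,2060] [1030,2060]

Derivation:
Computing bounds per retry:
  i=0: D_i=min(10*3^0,2060)=10, bounds=[5,10]
  i=1: D_i=min(10*3^1,2060)=30, bounds=[15,30]
  i=2: D_i=min(10*3^2,2060)=90, bounds=[45,90]
  i=3: D_i=min(10*3^3,2060)=270, bounds=[135,270]
  i=4: D_i=min(10*3^4,2060)=810, bounds=[405,810]
  i=5: D_i=min(10*3^5,2060)=2060, bounds=[1030,2060]
  i=6: D_i=min(10*3^6,2060)=2060, bounds=[1030,2060]
  i=7: D_i=min(10*3^7,2060)=2060, bounds=[1030,2060]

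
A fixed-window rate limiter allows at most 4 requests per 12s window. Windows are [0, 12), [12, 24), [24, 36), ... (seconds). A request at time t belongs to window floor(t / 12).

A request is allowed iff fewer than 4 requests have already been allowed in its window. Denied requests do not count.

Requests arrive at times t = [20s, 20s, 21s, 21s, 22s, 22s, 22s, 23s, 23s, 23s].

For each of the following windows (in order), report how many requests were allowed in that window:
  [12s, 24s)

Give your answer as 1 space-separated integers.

Processing requests:
  req#1 t=20s (window 1): ALLOW
  req#2 t=20s (window 1): ALLOW
  req#3 t=21s (window 1): ALLOW
  req#4 t=21s (window 1): ALLOW
  req#5 t=22s (window 1): DENY
  req#6 t=22s (window 1): DENY
  req#7 t=22s (window 1): DENY
  req#8 t=23s (window 1): DENY
  req#9 t=23s (window 1): DENY
  req#10 t=23s (window 1): DENY

Allowed counts by window: 4

Answer: 4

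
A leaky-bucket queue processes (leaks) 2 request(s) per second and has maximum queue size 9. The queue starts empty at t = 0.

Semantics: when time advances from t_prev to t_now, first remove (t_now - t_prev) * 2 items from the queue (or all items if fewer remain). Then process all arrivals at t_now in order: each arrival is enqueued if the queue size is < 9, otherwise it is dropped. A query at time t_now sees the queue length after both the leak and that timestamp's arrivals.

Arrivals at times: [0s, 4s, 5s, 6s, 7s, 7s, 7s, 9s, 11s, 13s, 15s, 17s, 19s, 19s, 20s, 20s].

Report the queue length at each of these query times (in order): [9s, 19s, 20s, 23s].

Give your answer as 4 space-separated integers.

Answer: 1 2 2 0

Derivation:
Queue lengths at query times:
  query t=9s: backlog = 1
  query t=19s: backlog = 2
  query t=20s: backlog = 2
  query t=23s: backlog = 0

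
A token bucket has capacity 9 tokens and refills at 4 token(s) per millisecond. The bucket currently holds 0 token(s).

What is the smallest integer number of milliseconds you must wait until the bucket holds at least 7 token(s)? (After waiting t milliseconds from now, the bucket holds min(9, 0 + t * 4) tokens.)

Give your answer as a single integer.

Answer: 2

Derivation:
Need 0 + t * 4 >= 7, so t >= 7/4.
Smallest integer t = ceil(7/4) = 2.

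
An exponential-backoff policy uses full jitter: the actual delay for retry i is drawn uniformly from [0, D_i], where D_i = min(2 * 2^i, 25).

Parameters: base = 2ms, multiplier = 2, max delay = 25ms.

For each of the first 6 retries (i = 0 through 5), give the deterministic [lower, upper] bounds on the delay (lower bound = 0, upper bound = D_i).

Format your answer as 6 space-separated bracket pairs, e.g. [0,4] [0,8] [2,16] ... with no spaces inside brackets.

Answer: [0,2] [0,4] [0,8] [0,16] [0,25] [0,25]

Derivation:
Computing bounds per retry:
  i=0: D_i=min(2*2^0,25)=2, bounds=[0,2]
  i=1: D_i=min(2*2^1,25)=4, bounds=[0,4]
  i=2: D_i=min(2*2^2,25)=8, bounds=[0,8]
  i=3: D_i=min(2*2^3,25)=16, bounds=[0,16]
  i=4: D_i=min(2*2^4,25)=25, bounds=[0,25]
  i=5: D_i=min(2*2^5,25)=25, bounds=[0,25]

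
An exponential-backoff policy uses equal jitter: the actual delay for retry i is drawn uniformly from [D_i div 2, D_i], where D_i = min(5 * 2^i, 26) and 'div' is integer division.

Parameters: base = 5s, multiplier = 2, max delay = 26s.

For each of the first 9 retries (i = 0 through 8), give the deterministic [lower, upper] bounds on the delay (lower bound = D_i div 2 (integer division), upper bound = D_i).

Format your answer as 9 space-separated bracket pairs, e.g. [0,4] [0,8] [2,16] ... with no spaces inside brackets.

Answer: [2,5] [5,10] [10,20] [13,26] [13,26] [13,26] [13,26] [13,26] [13,26]

Derivation:
Computing bounds per retry:
  i=0: D_i=min(5*2^0,26)=5, bounds=[2,5]
  i=1: D_i=min(5*2^1,26)=10, bounds=[5,10]
  i=2: D_i=min(5*2^2,26)=20, bounds=[10,20]
  i=3: D_i=min(5*2^3,26)=26, bounds=[13,26]
  i=4: D_i=min(5*2^4,26)=26, bounds=[13,26]
  i=5: D_i=min(5*2^5,26)=26, bounds=[13,26]
  i=6: D_i=min(5*2^6,26)=26, bounds=[13,26]
  i=7: D_i=min(5*2^7,26)=26, bounds=[13,26]
  i=8: D_i=min(5*2^8,26)=26, bounds=[13,26]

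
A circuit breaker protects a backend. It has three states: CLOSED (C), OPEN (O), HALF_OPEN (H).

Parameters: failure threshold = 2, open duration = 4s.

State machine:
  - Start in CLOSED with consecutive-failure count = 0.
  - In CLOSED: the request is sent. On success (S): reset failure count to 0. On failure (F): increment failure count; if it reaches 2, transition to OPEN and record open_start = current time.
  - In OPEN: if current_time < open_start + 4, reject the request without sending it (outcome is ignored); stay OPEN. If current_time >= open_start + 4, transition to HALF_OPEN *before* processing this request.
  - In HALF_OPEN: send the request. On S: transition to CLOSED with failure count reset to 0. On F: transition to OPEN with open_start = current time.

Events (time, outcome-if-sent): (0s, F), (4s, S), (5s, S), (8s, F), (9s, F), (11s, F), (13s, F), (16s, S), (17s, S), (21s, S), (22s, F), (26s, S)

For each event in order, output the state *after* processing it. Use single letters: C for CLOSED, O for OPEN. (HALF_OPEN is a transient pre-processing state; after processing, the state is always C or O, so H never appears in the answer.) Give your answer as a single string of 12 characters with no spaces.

State after each event:
  event#1 t=0s outcome=F: state=CLOSED
  event#2 t=4s outcome=S: state=CLOSED
  event#3 t=5s outcome=S: state=CLOSED
  event#4 t=8s outcome=F: state=CLOSED
  event#5 t=9s outcome=F: state=OPEN
  event#6 t=11s outcome=F: state=OPEN
  event#7 t=13s outcome=F: state=OPEN
  event#8 t=16s outcome=S: state=OPEN
  event#9 t=17s outcome=S: state=CLOSED
  event#10 t=21s outcome=S: state=CLOSED
  event#11 t=22s outcome=F: state=CLOSED
  event#12 t=26s outcome=S: state=CLOSED

Answer: CCCCOOOOCCCC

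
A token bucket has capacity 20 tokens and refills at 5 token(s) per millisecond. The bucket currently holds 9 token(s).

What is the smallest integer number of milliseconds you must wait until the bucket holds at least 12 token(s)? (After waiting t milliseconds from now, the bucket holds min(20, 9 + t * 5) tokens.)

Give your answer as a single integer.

Need 9 + t * 5 >= 12, so t >= 3/5.
Smallest integer t = ceil(3/5) = 1.

Answer: 1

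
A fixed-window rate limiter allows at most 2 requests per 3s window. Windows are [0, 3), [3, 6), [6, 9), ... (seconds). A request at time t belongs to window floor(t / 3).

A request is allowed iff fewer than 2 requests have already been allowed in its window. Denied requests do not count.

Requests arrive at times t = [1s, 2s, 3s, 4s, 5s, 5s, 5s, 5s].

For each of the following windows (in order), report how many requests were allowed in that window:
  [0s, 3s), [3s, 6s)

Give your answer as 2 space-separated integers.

Answer: 2 2

Derivation:
Processing requests:
  req#1 t=1s (window 0): ALLOW
  req#2 t=2s (window 0): ALLOW
  req#3 t=3s (window 1): ALLOW
  req#4 t=4s (window 1): ALLOW
  req#5 t=5s (window 1): DENY
  req#6 t=5s (window 1): DENY
  req#7 t=5s (window 1): DENY
  req#8 t=5s (window 1): DENY

Allowed counts by window: 2 2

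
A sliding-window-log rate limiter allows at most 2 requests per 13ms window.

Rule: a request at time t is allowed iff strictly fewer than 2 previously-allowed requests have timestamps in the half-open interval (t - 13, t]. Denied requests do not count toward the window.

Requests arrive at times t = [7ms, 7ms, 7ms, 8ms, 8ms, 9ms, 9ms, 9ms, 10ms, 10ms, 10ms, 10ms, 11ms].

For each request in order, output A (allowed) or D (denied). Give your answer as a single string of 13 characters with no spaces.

Tracking allowed requests in the window:
  req#1 t=7ms: ALLOW
  req#2 t=7ms: ALLOW
  req#3 t=7ms: DENY
  req#4 t=8ms: DENY
  req#5 t=8ms: DENY
  req#6 t=9ms: DENY
  req#7 t=9ms: DENY
  req#8 t=9ms: DENY
  req#9 t=10ms: DENY
  req#10 t=10ms: DENY
  req#11 t=10ms: DENY
  req#12 t=10ms: DENY
  req#13 t=11ms: DENY

Answer: AADDDDDDDDDDD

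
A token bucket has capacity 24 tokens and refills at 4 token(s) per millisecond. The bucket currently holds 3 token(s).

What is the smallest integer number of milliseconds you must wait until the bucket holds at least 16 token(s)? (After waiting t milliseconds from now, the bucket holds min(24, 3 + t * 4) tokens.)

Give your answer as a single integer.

Need 3 + t * 4 >= 16, so t >= 13/4.
Smallest integer t = ceil(13/4) = 4.

Answer: 4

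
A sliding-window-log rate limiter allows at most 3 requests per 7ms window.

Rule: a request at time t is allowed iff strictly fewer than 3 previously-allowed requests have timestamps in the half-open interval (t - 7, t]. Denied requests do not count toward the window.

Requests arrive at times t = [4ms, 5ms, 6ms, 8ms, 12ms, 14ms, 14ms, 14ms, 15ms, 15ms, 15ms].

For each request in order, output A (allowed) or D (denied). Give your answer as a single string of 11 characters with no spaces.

Tracking allowed requests in the window:
  req#1 t=4ms: ALLOW
  req#2 t=5ms: ALLOW
  req#3 t=6ms: ALLOW
  req#4 t=8ms: DENY
  req#5 t=12ms: ALLOW
  req#6 t=14ms: ALLOW
  req#7 t=14ms: ALLOW
  req#8 t=14ms: DENY
  req#9 t=15ms: DENY
  req#10 t=15ms: DENY
  req#11 t=15ms: DENY

Answer: AAADAAADDDD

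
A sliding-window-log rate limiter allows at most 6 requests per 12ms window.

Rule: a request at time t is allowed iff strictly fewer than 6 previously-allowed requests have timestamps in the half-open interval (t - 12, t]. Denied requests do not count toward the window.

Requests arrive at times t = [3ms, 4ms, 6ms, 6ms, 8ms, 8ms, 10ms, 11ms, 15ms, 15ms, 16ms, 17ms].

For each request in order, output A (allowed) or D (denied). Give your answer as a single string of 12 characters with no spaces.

Answer: AAAAAADDADAD

Derivation:
Tracking allowed requests in the window:
  req#1 t=3ms: ALLOW
  req#2 t=4ms: ALLOW
  req#3 t=6ms: ALLOW
  req#4 t=6ms: ALLOW
  req#5 t=8ms: ALLOW
  req#6 t=8ms: ALLOW
  req#7 t=10ms: DENY
  req#8 t=11ms: DENY
  req#9 t=15ms: ALLOW
  req#10 t=15ms: DENY
  req#11 t=16ms: ALLOW
  req#12 t=17ms: DENY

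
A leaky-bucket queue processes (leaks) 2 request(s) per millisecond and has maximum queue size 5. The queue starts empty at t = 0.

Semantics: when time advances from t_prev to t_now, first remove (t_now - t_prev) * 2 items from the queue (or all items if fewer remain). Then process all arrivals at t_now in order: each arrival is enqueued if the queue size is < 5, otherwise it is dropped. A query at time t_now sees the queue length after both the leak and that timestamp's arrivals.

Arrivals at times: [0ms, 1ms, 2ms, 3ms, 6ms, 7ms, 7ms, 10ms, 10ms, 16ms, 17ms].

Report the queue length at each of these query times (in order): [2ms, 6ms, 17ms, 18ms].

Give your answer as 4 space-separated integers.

Queue lengths at query times:
  query t=2ms: backlog = 1
  query t=6ms: backlog = 1
  query t=17ms: backlog = 1
  query t=18ms: backlog = 0

Answer: 1 1 1 0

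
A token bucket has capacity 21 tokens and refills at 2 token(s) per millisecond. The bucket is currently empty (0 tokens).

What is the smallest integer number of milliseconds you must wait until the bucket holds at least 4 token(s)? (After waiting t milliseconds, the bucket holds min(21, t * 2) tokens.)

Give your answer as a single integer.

Answer: 2

Derivation:
Need t * 2 >= 4, so t >= 4/2.
Smallest integer t = ceil(4/2) = 2.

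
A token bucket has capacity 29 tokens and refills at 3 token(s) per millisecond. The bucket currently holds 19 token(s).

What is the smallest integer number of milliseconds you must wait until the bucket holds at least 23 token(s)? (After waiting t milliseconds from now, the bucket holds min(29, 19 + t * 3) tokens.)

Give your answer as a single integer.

Answer: 2

Derivation:
Need 19 + t * 3 >= 23, so t >= 4/3.
Smallest integer t = ceil(4/3) = 2.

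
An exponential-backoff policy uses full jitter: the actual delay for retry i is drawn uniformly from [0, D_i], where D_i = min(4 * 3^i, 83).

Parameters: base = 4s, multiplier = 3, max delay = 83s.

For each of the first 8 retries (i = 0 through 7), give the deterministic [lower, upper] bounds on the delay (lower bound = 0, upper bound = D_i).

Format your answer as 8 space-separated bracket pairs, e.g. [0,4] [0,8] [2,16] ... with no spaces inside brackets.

Answer: [0,4] [0,12] [0,36] [0,83] [0,83] [0,83] [0,83] [0,83]

Derivation:
Computing bounds per retry:
  i=0: D_i=min(4*3^0,83)=4, bounds=[0,4]
  i=1: D_i=min(4*3^1,83)=12, bounds=[0,12]
  i=2: D_i=min(4*3^2,83)=36, bounds=[0,36]
  i=3: D_i=min(4*3^3,83)=83, bounds=[0,83]
  i=4: D_i=min(4*3^4,83)=83, bounds=[0,83]
  i=5: D_i=min(4*3^5,83)=83, bounds=[0,83]
  i=6: D_i=min(4*3^6,83)=83, bounds=[0,83]
  i=7: D_i=min(4*3^7,83)=83, bounds=[0,83]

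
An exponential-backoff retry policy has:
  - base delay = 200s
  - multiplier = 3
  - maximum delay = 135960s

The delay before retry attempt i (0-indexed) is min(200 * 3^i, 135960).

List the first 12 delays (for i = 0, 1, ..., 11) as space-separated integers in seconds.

Answer: 200 600 1800 5400 16200 48600 135960 135960 135960 135960 135960 135960

Derivation:
Computing each delay:
  i=0: min(200*3^0, 135960) = 200
  i=1: min(200*3^1, 135960) = 600
  i=2: min(200*3^2, 135960) = 1800
  i=3: min(200*3^3, 135960) = 5400
  i=4: min(200*3^4, 135960) = 16200
  i=5: min(200*3^5, 135960) = 48600
  i=6: min(200*3^6, 135960) = 135960
  i=7: min(200*3^7, 135960) = 135960
  i=8: min(200*3^8, 135960) = 135960
  i=9: min(200*3^9, 135960) = 135960
  i=10: min(200*3^10, 135960) = 135960
  i=11: min(200*3^11, 135960) = 135960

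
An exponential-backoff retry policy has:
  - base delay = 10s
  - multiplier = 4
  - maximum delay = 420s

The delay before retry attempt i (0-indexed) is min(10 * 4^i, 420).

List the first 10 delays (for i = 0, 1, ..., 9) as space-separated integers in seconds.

Computing each delay:
  i=0: min(10*4^0, 420) = 10
  i=1: min(10*4^1, 420) = 40
  i=2: min(10*4^2, 420) = 160
  i=3: min(10*4^3, 420) = 420
  i=4: min(10*4^4, 420) = 420
  i=5: min(10*4^5, 420) = 420
  i=6: min(10*4^6, 420) = 420
  i=7: min(10*4^7, 420) = 420
  i=8: min(10*4^8, 420) = 420
  i=9: min(10*4^9, 420) = 420

Answer: 10 40 160 420 420 420 420 420 420 420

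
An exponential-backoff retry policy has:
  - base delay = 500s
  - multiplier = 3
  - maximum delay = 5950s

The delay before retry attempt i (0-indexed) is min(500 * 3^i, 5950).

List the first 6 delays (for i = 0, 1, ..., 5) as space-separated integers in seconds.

Answer: 500 1500 4500 5950 5950 5950

Derivation:
Computing each delay:
  i=0: min(500*3^0, 5950) = 500
  i=1: min(500*3^1, 5950) = 1500
  i=2: min(500*3^2, 5950) = 4500
  i=3: min(500*3^3, 5950) = 5950
  i=4: min(500*3^4, 5950) = 5950
  i=5: min(500*3^5, 5950) = 5950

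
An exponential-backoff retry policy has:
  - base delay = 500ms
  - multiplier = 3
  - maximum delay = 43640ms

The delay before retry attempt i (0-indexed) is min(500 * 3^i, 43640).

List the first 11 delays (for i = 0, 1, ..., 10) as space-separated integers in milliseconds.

Computing each delay:
  i=0: min(500*3^0, 43640) = 500
  i=1: min(500*3^1, 43640) = 1500
  i=2: min(500*3^2, 43640) = 4500
  i=3: min(500*3^3, 43640) = 13500
  i=4: min(500*3^4, 43640) = 40500
  i=5: min(500*3^5, 43640) = 43640
  i=6: min(500*3^6, 43640) = 43640
  i=7: min(500*3^7, 43640) = 43640
  i=8: min(500*3^8, 43640) = 43640
  i=9: min(500*3^9, 43640) = 43640
  i=10: min(500*3^10, 43640) = 43640

Answer: 500 1500 4500 13500 40500 43640 43640 43640 43640 43640 43640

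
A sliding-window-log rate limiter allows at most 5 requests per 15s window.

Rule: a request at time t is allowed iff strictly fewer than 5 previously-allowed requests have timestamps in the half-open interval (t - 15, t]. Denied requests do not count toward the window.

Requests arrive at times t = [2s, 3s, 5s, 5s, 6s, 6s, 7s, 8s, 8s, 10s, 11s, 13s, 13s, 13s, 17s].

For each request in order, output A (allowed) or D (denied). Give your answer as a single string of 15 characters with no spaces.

Answer: AAAAADDDDDDDDDA

Derivation:
Tracking allowed requests in the window:
  req#1 t=2s: ALLOW
  req#2 t=3s: ALLOW
  req#3 t=5s: ALLOW
  req#4 t=5s: ALLOW
  req#5 t=6s: ALLOW
  req#6 t=6s: DENY
  req#7 t=7s: DENY
  req#8 t=8s: DENY
  req#9 t=8s: DENY
  req#10 t=10s: DENY
  req#11 t=11s: DENY
  req#12 t=13s: DENY
  req#13 t=13s: DENY
  req#14 t=13s: DENY
  req#15 t=17s: ALLOW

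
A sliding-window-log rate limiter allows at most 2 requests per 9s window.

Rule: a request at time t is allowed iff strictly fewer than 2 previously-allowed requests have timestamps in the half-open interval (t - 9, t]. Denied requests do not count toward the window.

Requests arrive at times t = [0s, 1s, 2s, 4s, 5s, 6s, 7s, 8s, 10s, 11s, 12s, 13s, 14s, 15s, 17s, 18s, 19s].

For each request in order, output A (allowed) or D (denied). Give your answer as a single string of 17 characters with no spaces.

Tracking allowed requests in the window:
  req#1 t=0s: ALLOW
  req#2 t=1s: ALLOW
  req#3 t=2s: DENY
  req#4 t=4s: DENY
  req#5 t=5s: DENY
  req#6 t=6s: DENY
  req#7 t=7s: DENY
  req#8 t=8s: DENY
  req#9 t=10s: ALLOW
  req#10 t=11s: ALLOW
  req#11 t=12s: DENY
  req#12 t=13s: DENY
  req#13 t=14s: DENY
  req#14 t=15s: DENY
  req#15 t=17s: DENY
  req#16 t=18s: DENY
  req#17 t=19s: ALLOW

Answer: AADDDDDDAADDDDDDA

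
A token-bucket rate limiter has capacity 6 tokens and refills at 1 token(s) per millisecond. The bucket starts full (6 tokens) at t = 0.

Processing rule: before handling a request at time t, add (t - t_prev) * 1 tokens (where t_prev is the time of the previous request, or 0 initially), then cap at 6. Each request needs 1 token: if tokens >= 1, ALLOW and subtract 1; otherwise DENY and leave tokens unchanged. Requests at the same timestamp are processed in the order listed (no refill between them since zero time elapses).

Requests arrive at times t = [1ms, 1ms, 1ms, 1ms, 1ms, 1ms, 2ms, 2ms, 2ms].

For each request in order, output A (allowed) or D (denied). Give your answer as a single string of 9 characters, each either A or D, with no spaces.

Simulating step by step:
  req#1 t=1ms: ALLOW
  req#2 t=1ms: ALLOW
  req#3 t=1ms: ALLOW
  req#4 t=1ms: ALLOW
  req#5 t=1ms: ALLOW
  req#6 t=1ms: ALLOW
  req#7 t=2ms: ALLOW
  req#8 t=2ms: DENY
  req#9 t=2ms: DENY

Answer: AAAAAAADD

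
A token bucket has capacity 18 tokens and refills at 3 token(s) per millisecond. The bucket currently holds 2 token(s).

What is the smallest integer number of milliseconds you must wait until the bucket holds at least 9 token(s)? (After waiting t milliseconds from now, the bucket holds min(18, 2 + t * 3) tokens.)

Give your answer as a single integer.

Answer: 3

Derivation:
Need 2 + t * 3 >= 9, so t >= 7/3.
Smallest integer t = ceil(7/3) = 3.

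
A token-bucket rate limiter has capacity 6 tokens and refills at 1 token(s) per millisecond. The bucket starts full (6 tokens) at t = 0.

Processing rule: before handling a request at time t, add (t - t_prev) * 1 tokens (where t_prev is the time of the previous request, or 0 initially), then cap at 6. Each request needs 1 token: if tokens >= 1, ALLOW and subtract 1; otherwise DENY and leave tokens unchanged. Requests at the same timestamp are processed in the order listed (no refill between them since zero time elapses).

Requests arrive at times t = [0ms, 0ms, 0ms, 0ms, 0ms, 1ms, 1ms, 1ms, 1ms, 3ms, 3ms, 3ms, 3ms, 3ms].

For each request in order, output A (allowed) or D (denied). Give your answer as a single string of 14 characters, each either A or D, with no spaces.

Simulating step by step:
  req#1 t=0ms: ALLOW
  req#2 t=0ms: ALLOW
  req#3 t=0ms: ALLOW
  req#4 t=0ms: ALLOW
  req#5 t=0ms: ALLOW
  req#6 t=1ms: ALLOW
  req#7 t=1ms: ALLOW
  req#8 t=1ms: DENY
  req#9 t=1ms: DENY
  req#10 t=3ms: ALLOW
  req#11 t=3ms: ALLOW
  req#12 t=3ms: DENY
  req#13 t=3ms: DENY
  req#14 t=3ms: DENY

Answer: AAAAAAADDAADDD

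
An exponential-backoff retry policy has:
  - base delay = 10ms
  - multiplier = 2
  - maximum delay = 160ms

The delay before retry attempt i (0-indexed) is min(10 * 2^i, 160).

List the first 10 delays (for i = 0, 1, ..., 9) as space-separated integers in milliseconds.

Answer: 10 20 40 80 160 160 160 160 160 160

Derivation:
Computing each delay:
  i=0: min(10*2^0, 160) = 10
  i=1: min(10*2^1, 160) = 20
  i=2: min(10*2^2, 160) = 40
  i=3: min(10*2^3, 160) = 80
  i=4: min(10*2^4, 160) = 160
  i=5: min(10*2^5, 160) = 160
  i=6: min(10*2^6, 160) = 160
  i=7: min(10*2^7, 160) = 160
  i=8: min(10*2^8, 160) = 160
  i=9: min(10*2^9, 160) = 160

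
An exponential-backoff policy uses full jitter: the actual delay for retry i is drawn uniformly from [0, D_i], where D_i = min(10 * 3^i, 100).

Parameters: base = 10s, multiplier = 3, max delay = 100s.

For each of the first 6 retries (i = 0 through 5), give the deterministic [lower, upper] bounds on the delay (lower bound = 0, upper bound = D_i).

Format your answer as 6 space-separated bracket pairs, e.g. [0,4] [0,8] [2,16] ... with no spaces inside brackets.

Answer: [0,10] [0,30] [0,90] [0,100] [0,100] [0,100]

Derivation:
Computing bounds per retry:
  i=0: D_i=min(10*3^0,100)=10, bounds=[0,10]
  i=1: D_i=min(10*3^1,100)=30, bounds=[0,30]
  i=2: D_i=min(10*3^2,100)=90, bounds=[0,90]
  i=3: D_i=min(10*3^3,100)=100, bounds=[0,100]
  i=4: D_i=min(10*3^4,100)=100, bounds=[0,100]
  i=5: D_i=min(10*3^5,100)=100, bounds=[0,100]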